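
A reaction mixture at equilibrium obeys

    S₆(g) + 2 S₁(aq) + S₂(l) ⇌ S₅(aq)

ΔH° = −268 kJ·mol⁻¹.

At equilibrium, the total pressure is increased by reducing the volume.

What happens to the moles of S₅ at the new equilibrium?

Gas moles: reactants 1, products 0 (Δn_gas = -1). Compression shifts the system toward the side with fewer moles of gas — to the right.
The net shift is to the right. S₅ is a product, so its amount increases.

increases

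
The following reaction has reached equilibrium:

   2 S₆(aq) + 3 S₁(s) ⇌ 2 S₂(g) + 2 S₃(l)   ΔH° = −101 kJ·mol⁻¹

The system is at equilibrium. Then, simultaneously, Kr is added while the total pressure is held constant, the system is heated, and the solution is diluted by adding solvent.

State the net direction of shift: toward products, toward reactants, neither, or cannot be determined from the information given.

Adding inert gas at constant total pressure expands the volume and lowers every reacting partial pressure. With Δn_gas = 2 − 0 = +2, Q moves away from K toward the side with fewer gas moles, so the system shifts toward the side with more gas moles — to the right.
The forward reaction is exothermic. Raising T favours the endothermic direction — shift to the left.
Dilution lowers every aqueous concentration by the same factor. Δn_aq = 0 − 2 = -2, so the system shifts toward the side with more dissolved moles — to the left.
The individual effects push in opposite directions; without quantitative information the net direction cannot be determined.

cannot be determined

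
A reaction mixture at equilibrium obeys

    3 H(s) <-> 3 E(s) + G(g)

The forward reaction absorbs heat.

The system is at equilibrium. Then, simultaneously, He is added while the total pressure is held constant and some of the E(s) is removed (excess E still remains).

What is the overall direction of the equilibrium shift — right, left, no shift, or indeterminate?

Adding inert gas at constant total pressure expands the volume and lowers every reacting partial pressure. With Δn_gas = 1 − 0 = +1, Q moves away from K toward the side with fewer gas moles, so the system shifts toward the side with more gas moles — to the right.
E is a pure solid; its activity is 1 regardless of amount, so Q is unaffected — no shift from this change.
Only the nonzero effect(s) matter; the net shift is to the right.

right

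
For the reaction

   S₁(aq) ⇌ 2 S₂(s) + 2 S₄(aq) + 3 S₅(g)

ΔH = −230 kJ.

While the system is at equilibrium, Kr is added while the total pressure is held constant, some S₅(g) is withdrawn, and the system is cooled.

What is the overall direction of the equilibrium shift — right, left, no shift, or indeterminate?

Adding inert gas at constant total pressure expands the volume and lowers every reacting partial pressure. With Δn_gas = 3 − 0 = +3, Q moves away from K toward the side with fewer gas moles, so the system shifts toward the side with more gas moles — to the right.
Removing S₅ (g), a product, drives the reaction to the right.
The forward reaction is exothermic. Lowering T favours the exothermic direction — shift to the right.
All effects act in the same direction — net shift to the right.

right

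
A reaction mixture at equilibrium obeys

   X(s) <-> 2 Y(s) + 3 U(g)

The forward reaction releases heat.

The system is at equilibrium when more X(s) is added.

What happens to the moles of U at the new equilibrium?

X is a pure solid; its activity is 1 regardless of amount, so Q is unaffected — no shift from this change.
No net shift occurs, so the amount of U is unchanged.

unchanged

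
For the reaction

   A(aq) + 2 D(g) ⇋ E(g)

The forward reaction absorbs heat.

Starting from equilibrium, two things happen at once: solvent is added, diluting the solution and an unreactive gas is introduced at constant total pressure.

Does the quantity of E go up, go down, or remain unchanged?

decreases

Dilution lowers every aqueous concentration by the same factor. Δn_aq = 0 − 1 = -1, so the system shifts toward the side with more dissolved moles — to the left.
Adding inert gas at constant total pressure expands the volume and lowers every reacting partial pressure. With Δn_gas = 1 − 2 = -1, Q moves away from K toward the side with fewer gas moles, so the system shifts toward the side with more gas moles — to the left.
The net shift is to the left. E is a product, so its amount decreases.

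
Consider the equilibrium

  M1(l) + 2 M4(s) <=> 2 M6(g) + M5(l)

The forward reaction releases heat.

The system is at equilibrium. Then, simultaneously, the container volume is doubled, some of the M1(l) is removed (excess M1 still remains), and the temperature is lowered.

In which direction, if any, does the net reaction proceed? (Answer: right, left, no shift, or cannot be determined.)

right

Gas moles: reactants 0, products 2 (Δn_gas = +2). Expansion shifts the system toward the side with more moles of gas — to the right.
M1 is a pure liquid; its activity is 1 regardless of amount, so Q is unaffected — no shift from this change.
The forward reaction is exothermic. Lowering T favours the exothermic direction — shift to the right.
Only the nonzero effect(s) matter; the net shift is to the right.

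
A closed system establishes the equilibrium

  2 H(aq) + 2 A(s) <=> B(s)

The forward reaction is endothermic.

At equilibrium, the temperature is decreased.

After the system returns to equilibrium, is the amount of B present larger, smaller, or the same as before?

decreases

The forward reaction is endothermic. Lowering T favours the exothermic direction — shift to the left.
The net shift is to the left. B is a product, so its amount decreases.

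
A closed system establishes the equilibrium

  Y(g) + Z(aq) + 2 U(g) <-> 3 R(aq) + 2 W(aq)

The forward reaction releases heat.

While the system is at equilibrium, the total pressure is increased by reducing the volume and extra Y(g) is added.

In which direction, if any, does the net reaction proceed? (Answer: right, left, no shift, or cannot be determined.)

Gas moles: reactants 3, products 0 (Δn_gas = -3). Compression shifts the system toward the side with fewer moles of gas — to the right.
Adding Y (g), a reactant, drives the reaction to the right.
All effects act in the same direction — net shift to the right.

right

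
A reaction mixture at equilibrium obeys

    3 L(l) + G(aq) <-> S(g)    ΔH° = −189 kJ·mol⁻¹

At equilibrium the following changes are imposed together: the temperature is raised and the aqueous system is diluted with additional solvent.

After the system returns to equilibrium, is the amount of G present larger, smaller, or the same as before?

The forward reaction is exothermic. Raising T favours the endothermic direction — shift to the left.
Dilution lowers every aqueous concentration by the same factor. Δn_aq = 0 − 1 = -1, so the system shifts toward the side with more dissolved moles — to the left.
The net shift is to the left. G is a reactant, so its amount increases.

increases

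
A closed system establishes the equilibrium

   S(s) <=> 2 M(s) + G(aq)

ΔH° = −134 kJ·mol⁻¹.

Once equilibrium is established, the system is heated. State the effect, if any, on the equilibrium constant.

K depends on temperature via the van 't Hoff relation. The forward reaction is exothermic, so raising T decreases K.

decreases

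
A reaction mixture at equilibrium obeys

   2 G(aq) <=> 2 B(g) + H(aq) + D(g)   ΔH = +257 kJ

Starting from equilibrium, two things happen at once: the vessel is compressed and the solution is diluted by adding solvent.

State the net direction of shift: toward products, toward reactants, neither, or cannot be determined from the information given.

left

Gas moles: reactants 0, products 3 (Δn_gas = +3). Compression shifts the system toward the side with fewer moles of gas — to the left.
Dilution lowers every aqueous concentration by the same factor. Δn_aq = 1 − 2 = -1, so the system shifts toward the side with more dissolved moles — to the left.
All effects act in the same direction — net shift to the left.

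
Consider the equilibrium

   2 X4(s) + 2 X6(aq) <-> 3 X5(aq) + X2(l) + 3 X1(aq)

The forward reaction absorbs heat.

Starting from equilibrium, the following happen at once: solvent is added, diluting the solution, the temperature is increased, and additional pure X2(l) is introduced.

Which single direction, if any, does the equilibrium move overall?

right

Dilution lowers every aqueous concentration by the same factor. Δn_aq = 6 − 2 = +4, so the system shifts toward the side with more dissolved moles — to the right.
The forward reaction is endothermic. Raising T favours the endothermic direction — shift to the right.
X2 is a pure liquid; its activity is 1 regardless of amount, so Q is unaffected — no shift from this change.
Only the nonzero effect(s) matter; the net shift is to the right.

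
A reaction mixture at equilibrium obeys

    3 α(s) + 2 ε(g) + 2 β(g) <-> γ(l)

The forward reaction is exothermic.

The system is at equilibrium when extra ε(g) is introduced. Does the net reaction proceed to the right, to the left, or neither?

right

Adding ε (g), a reactant, drives the reaction to the right.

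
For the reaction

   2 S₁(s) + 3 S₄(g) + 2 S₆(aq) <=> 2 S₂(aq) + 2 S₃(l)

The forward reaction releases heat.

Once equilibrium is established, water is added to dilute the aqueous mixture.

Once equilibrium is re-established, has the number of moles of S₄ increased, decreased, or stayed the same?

unchanged

Dilution scales every aqueous concentration by the same factor. Δn_aq = 2 − 2 = 0, so Q is unchanged — no shift.
No net shift occurs, so the amount of S₄ is unchanged.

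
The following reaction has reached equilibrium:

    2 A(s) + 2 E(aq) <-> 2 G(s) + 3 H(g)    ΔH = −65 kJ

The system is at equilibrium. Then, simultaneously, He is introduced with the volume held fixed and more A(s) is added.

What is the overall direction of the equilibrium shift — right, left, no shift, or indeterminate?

no shift

At constant volume, adding an inert gas leaves every reacting species' partial pressure unchanged, so Q is unchanged — no shift from this change.
A is a pure solid; its activity is 1 regardless of amount, so Q is unaffected — no shift from this change.
None of the changes alters Q relative to K, so there is no net shift.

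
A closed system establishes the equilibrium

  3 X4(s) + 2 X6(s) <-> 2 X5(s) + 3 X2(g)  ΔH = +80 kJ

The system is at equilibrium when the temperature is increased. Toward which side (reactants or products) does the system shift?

right

The forward reaction is endothermic. Raising T favours the endothermic direction — shift to the right.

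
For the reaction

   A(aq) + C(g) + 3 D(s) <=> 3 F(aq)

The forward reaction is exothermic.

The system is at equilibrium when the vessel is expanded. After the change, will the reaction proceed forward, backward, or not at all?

left

Gas moles: reactants 1, products 0 (Δn_gas = -1). Expansion shifts the system toward the side with more moles of gas — to the left.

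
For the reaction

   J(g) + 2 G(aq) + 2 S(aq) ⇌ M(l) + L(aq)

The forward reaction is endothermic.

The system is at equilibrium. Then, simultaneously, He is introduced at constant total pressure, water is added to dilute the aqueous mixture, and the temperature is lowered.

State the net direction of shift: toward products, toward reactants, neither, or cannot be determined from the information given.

left

Adding inert gas at constant total pressure expands the volume and lowers every reacting partial pressure. With Δn_gas = 0 − 1 = -1, Q moves away from K toward the side with fewer gas moles, so the system shifts toward the side with more gas moles — to the left.
Dilution lowers every aqueous concentration by the same factor. Δn_aq = 1 − 4 = -3, so the system shifts toward the side with more dissolved moles — to the left.
The forward reaction is endothermic. Lowering T favours the exothermic direction — shift to the left.
All effects act in the same direction — net shift to the left.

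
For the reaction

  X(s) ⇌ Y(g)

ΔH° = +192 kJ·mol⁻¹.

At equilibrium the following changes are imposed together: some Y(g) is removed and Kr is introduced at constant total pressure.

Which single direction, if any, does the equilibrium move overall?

Removing Y (g), a product, drives the reaction to the right.
Adding inert gas at constant total pressure expands the volume and lowers every reacting partial pressure. With Δn_gas = 1 − 0 = +1, Q moves away from K toward the side with fewer gas moles, so the system shifts toward the side with more gas moles — to the right.
All effects act in the same direction — net shift to the right.

right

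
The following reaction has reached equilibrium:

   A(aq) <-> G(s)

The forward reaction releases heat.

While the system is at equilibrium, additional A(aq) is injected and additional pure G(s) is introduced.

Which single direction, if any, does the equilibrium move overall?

right

Adding A (aq), a reactant, drives the reaction to the right.
G is a pure solid; its activity is 1 regardless of amount, so Q is unaffected — no shift from this change.
Only the nonzero effect(s) matter; the net shift is to the right.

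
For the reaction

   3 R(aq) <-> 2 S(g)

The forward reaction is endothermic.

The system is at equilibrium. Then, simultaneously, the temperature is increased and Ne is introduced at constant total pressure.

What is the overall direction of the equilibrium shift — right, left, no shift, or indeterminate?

right

The forward reaction is endothermic. Raising T favours the endothermic direction — shift to the right.
Adding inert gas at constant total pressure expands the volume and lowers every reacting partial pressure. With Δn_gas = 2 − 0 = +2, Q moves away from K toward the side with fewer gas moles, so the system shifts toward the side with more gas moles — to the right.
All effects act in the same direction — net shift to the right.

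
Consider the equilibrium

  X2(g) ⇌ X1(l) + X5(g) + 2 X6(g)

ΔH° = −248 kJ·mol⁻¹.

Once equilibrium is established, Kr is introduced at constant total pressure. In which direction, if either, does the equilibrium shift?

right

Adding inert gas at constant total pressure expands the volume and lowers every reacting partial pressure. With Δn_gas = 3 − 1 = +2, Q moves away from K toward the side with fewer gas moles, so the system shifts toward the side with more gas moles — to the right.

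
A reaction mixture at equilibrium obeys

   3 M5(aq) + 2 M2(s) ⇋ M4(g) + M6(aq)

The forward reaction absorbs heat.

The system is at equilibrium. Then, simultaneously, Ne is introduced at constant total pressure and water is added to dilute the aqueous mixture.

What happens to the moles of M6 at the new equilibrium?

Adding inert gas at constant total pressure expands the volume and lowers every reacting partial pressure. With Δn_gas = 1 − 0 = +1, Q moves away from K toward the side with fewer gas moles, so the system shifts toward the side with more gas moles — to the right.
Dilution lowers every aqueous concentration by the same factor. Δn_aq = 1 − 3 = -2, so the system shifts toward the side with more dissolved moles — to the left.
The two effects oppose each other, so the net shift — and hence the change in M6 — cannot be determined from the given information.

cannot be determined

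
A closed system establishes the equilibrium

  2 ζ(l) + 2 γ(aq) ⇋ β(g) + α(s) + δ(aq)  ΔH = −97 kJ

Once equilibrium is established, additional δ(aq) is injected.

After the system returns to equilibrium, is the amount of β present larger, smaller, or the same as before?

Adding δ (aq), a product, drives the reaction to the left.
The net shift is to the left. β is a product, so its amount decreases.

decreases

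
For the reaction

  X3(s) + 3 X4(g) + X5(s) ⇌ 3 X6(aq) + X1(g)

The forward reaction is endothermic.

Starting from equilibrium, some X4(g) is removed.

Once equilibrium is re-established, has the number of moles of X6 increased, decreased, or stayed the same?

decreases

Removing X4 (g), a reactant, drives the reaction to the left.
The net shift is to the left. X6 is a product, so its amount decreases.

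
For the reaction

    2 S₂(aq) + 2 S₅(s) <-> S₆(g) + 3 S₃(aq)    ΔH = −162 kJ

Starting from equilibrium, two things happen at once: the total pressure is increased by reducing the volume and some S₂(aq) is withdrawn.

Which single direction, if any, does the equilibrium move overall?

left

Gas moles: reactants 0, products 1 (Δn_gas = +1). Compression shifts the system toward the side with fewer moles of gas — to the left.
Removing S₂ (aq), a reactant, drives the reaction to the left.
All effects act in the same direction — net shift to the left.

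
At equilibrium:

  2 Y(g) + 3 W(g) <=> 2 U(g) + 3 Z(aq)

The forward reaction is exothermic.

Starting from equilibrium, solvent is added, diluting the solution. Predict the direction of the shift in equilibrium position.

right

Dilution lowers every aqueous concentration by the same factor. Δn_aq = 3 − 0 = +3, so the system shifts toward the side with more dissolved moles — to the right.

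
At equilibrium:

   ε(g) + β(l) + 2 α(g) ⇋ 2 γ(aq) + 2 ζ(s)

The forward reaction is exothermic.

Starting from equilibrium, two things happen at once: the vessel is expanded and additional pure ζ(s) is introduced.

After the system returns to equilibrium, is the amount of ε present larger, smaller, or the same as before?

Gas moles: reactants 3, products 0 (Δn_gas = -3). Expansion shifts the system toward the side with more moles of gas — to the left.
ζ is a pure solid; its activity is 1 regardless of amount, so Q is unaffected — no shift from this change.
The net shift is to the left. ε is a reactant, so its amount increases.

increases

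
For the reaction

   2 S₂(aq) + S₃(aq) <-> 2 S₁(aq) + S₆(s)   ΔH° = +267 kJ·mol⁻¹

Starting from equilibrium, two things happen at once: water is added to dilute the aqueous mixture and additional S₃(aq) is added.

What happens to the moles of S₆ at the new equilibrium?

cannot be determined

Dilution lowers every aqueous concentration by the same factor. Δn_aq = 2 − 3 = -1, so the system shifts toward the side with more dissolved moles — to the left.
Adding S₃ (aq), a reactant, drives the reaction to the right.
The two effects oppose each other, so the net shift — and hence the change in S₆ — cannot be determined from the given information.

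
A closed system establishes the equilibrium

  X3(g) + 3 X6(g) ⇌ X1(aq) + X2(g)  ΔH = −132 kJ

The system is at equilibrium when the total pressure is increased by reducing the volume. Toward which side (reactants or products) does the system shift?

Gas moles: reactants 4, products 1 (Δn_gas = -3). Compression shifts the system toward the side with fewer moles of gas — to the right.

right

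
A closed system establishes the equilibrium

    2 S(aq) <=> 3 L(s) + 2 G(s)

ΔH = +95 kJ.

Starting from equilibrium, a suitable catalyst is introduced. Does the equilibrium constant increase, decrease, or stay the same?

unchanged

The equilibrium constant depends only on temperature. This perturbation changes neither the position of equilibrium nor K.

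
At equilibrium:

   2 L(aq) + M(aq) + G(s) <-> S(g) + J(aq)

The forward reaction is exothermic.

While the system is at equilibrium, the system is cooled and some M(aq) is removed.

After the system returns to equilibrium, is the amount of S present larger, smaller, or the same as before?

The forward reaction is exothermic. Lowering T favours the exothermic direction — shift to the right.
Removing M (aq), a reactant, drives the reaction to the left.
The two effects oppose each other, so the net shift — and hence the change in S — cannot be determined from the given information.

cannot be determined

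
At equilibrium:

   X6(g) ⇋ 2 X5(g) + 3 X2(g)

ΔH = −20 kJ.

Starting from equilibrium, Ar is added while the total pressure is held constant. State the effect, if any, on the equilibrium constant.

The equilibrium constant depends only on temperature. This perturbation may move the position of equilibrium, but since T is unchanged, K itself is unchanged.

unchanged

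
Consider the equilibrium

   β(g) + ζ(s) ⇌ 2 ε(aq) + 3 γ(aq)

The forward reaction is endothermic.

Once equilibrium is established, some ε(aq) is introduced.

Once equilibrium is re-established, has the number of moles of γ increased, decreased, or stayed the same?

decreases

Adding ε (aq), a product, drives the reaction to the left.
The net shift is to the left. γ is a product, so its amount decreases.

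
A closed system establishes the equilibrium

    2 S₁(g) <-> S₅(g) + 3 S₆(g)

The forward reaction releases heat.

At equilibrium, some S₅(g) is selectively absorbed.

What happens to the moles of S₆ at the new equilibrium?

increases

Removing S₅ (g), a product, drives the reaction to the right.
The net shift is to the right. S₆ is a product, so its amount increases.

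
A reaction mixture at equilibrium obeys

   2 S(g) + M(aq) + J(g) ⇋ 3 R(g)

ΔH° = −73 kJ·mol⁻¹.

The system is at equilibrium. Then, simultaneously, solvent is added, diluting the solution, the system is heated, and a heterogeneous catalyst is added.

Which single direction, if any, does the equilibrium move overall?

Dilution lowers every aqueous concentration by the same factor. Δn_aq = 0 − 1 = -1, so the system shifts toward the side with more dissolved moles — to the left.
The forward reaction is exothermic. Raising T favours the endothermic direction — shift to the left.
A catalyst speeds both forward and reverse rates equally; it changes neither Q nor K — no shift from this change.
Only the nonzero effect(s) matter; the net shift is to the left.

left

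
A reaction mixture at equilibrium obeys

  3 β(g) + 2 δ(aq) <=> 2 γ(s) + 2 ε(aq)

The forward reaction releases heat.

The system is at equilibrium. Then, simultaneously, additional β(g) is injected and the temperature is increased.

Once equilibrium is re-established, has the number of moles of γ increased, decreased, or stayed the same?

Adding β (g), a reactant, drives the reaction to the right.
The forward reaction is exothermic. Raising T favours the endothermic direction — shift to the left.
The two effects oppose each other, so the net shift — and hence the change in γ — cannot be determined from the given information.

cannot be determined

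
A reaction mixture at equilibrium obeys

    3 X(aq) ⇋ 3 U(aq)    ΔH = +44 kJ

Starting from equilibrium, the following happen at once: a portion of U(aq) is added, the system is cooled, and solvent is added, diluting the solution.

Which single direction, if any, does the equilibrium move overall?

left

Adding U (aq), a product, drives the reaction to the left.
The forward reaction is endothermic. Lowering T favours the exothermic direction — shift to the left.
Dilution scales every aqueous concentration by the same factor. Δn_aq = 3 − 3 = 0, so Q is unchanged — no shift.
Only the nonzero effect(s) matter; the net shift is to the left.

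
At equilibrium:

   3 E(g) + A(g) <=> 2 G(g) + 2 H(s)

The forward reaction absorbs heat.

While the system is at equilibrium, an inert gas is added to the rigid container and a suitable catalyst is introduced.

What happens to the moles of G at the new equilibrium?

At constant volume, adding an inert gas leaves every reacting species' partial pressure unchanged, so Q is unchanged — no shift from this change.
A catalyst speeds both forward and reverse rates equally; it changes neither Q nor K — no shift from this change.
No net shift occurs, so the amount of G is unchanged.

unchanged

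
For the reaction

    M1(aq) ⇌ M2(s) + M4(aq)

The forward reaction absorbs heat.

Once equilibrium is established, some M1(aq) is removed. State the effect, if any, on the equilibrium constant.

The equilibrium constant depends only on temperature. This perturbation may move the position of equilibrium, but since T is unchanged, K itself is unchanged.

unchanged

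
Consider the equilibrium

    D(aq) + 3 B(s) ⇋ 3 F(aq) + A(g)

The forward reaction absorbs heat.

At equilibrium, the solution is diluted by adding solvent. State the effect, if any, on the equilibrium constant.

unchanged

The equilibrium constant depends only on temperature. This perturbation may move the position of equilibrium, but since T is unchanged, K itself is unchanged.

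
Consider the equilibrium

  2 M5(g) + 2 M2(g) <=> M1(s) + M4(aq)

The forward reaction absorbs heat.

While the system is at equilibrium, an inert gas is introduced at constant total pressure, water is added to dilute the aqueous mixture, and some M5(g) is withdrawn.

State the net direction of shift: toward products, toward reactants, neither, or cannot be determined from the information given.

cannot be determined

Adding inert gas at constant total pressure expands the volume and lowers every reacting partial pressure. With Δn_gas = 0 − 4 = -4, Q moves away from K toward the side with fewer gas moles, so the system shifts toward the side with more gas moles — to the left.
Dilution lowers every aqueous concentration by the same factor. Δn_aq = 1 − 0 = +1, so the system shifts toward the side with more dissolved moles — to the right.
Removing M5 (g), a reactant, drives the reaction to the left.
The individual effects push in opposite directions; without quantitative information the net direction cannot be determined.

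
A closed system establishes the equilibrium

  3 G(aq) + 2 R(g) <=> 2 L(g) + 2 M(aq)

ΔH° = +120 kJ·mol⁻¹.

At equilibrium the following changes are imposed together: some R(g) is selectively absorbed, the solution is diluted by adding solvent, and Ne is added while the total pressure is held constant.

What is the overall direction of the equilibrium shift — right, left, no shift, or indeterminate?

left

Removing R (g), a reactant, drives the reaction to the left.
Dilution lowers every aqueous concentration by the same factor. Δn_aq = 2 − 3 = -1, so the system shifts toward the side with more dissolved moles — to the left.
Adding inert gas at constant total pressure expands the volume, scaling every reacting partial pressure by the same factor. Δn_gas = 2 − 2 = 0, so Q is unchanged — no shift.
Only the nonzero effect(s) matter; the net shift is to the left.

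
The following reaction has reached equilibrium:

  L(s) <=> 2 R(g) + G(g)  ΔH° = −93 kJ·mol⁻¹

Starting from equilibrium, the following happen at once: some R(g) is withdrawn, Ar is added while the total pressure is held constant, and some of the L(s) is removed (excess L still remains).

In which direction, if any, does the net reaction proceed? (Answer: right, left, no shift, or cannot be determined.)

right

Removing R (g), a product, drives the reaction to the right.
Adding inert gas at constant total pressure expands the volume and lowers every reacting partial pressure. With Δn_gas = 3 − 0 = +3, Q moves away from K toward the side with fewer gas moles, so the system shifts toward the side with more gas moles — to the right.
L is a pure solid; its activity is 1 regardless of amount, so Q is unaffected — no shift from this change.
Only the nonzero effect(s) matter; the net shift is to the right.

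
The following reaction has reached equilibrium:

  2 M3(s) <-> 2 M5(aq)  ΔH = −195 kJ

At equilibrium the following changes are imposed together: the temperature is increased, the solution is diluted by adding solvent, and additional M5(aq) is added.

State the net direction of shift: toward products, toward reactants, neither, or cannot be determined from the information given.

cannot be determined

The forward reaction is exothermic. Raising T favours the endothermic direction — shift to the left.
Dilution lowers every aqueous concentration by the same factor. Δn_aq = 2 − 0 = +2, so the system shifts toward the side with more dissolved moles — to the right.
Adding M5 (aq), a product, drives the reaction to the left.
The individual effects push in opposite directions; without quantitative information the net direction cannot be determined.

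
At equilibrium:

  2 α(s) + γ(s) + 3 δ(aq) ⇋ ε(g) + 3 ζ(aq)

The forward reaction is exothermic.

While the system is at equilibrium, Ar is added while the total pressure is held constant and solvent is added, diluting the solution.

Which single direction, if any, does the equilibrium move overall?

Adding inert gas at constant total pressure expands the volume and lowers every reacting partial pressure. With Δn_gas = 1 − 0 = +1, Q moves away from K toward the side with fewer gas moles, so the system shifts toward the side with more gas moles — to the right.
Dilution scales every aqueous concentration by the same factor. Δn_aq = 3 − 3 = 0, so Q is unchanged — no shift.
Only the nonzero effect(s) matter; the net shift is to the right.

right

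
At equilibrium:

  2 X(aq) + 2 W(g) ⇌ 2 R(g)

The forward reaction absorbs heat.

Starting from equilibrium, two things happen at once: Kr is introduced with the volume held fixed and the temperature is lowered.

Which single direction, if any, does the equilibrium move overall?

left

At constant volume, adding an inert gas leaves every reacting species' partial pressure unchanged, so Q is unchanged — no shift from this change.
The forward reaction is endothermic. Lowering T favours the exothermic direction — shift to the left.
Only the nonzero effect(s) matter; the net shift is to the left.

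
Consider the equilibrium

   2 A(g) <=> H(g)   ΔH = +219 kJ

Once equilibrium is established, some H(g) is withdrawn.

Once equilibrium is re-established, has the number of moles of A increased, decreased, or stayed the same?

decreases

Removing H (g), a product, drives the reaction to the right.
The net shift is to the right. A is a reactant, so its amount decreases.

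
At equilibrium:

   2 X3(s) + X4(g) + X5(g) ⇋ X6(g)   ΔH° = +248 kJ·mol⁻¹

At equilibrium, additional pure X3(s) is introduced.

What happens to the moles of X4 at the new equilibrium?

unchanged

X3 is a pure solid; its activity is 1 regardless of amount, so Q is unaffected — no shift from this change.
No net shift occurs, so the amount of X4 is unchanged.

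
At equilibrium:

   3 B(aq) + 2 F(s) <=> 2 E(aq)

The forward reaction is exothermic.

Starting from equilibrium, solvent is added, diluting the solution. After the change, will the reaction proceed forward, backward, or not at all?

Dilution lowers every aqueous concentration by the same factor. Δn_aq = 2 − 3 = -1, so the system shifts toward the side with more dissolved moles — to the left.

left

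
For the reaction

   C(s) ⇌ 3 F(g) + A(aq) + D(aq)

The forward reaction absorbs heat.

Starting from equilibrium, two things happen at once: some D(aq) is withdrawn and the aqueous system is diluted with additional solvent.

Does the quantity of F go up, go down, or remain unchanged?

increases

Removing D (aq), a product, drives the reaction to the right.
Dilution lowers every aqueous concentration by the same factor. Δn_aq = 2 − 0 = +2, so the system shifts toward the side with more dissolved moles — to the right.
The net shift is to the right. F is a product, so its amount increases.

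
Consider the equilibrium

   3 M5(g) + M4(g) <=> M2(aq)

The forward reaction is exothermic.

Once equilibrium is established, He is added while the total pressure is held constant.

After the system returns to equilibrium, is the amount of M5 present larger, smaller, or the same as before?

increases

Adding inert gas at constant total pressure expands the volume and lowers every reacting partial pressure. With Δn_gas = 0 − 4 = -4, Q moves away from K toward the side with fewer gas moles, so the system shifts toward the side with more gas moles — to the left.
The net shift is to the left. M5 is a reactant, so its amount increases.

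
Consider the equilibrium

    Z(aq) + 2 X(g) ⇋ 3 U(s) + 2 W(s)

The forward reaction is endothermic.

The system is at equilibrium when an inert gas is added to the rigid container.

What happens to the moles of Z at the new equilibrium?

unchanged

At constant volume, adding an inert gas leaves every reacting species' partial pressure unchanged, so Q is unchanged — no shift from this change.
No net shift occurs, so the amount of Z is unchanged.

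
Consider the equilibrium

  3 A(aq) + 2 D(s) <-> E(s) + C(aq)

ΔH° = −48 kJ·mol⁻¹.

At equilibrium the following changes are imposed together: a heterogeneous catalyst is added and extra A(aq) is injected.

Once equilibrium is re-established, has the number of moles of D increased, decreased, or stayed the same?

decreases

A catalyst speeds both forward and reverse rates equally; it changes neither Q nor K — no shift from this change.
Adding A (aq), a reactant, drives the reaction to the right.
The net shift is to the right. D is a reactant, so its amount decreases.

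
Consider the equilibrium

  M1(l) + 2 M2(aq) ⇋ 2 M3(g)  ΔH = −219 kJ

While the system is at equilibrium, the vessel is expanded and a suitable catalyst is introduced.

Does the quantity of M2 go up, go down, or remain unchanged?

decreases

Gas moles: reactants 0, products 2 (Δn_gas = +2). Expansion shifts the system toward the side with more moles of gas — to the right.
A catalyst speeds both forward and reverse rates equally; it changes neither Q nor K — no shift from this change.
The net shift is to the right. M2 is a reactant, so its amount decreases.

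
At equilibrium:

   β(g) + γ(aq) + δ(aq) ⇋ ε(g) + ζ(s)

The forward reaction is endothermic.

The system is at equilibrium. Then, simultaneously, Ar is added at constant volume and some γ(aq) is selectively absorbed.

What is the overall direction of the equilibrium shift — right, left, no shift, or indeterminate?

left

At constant volume, adding an inert gas leaves every reacting species' partial pressure unchanged, so Q is unchanged — no shift from this change.
Removing γ (aq), a reactant, drives the reaction to the left.
Only the nonzero effect(s) matter; the net shift is to the left.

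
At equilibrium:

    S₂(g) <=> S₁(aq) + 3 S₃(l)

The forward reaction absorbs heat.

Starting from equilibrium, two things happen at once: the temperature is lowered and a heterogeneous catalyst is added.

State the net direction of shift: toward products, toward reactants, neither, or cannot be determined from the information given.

The forward reaction is endothermic. Lowering T favours the exothermic direction — shift to the left.
A catalyst speeds both forward and reverse rates equally; it changes neither Q nor K — no shift from this change.
Only the nonzero effect(s) matter; the net shift is to the left.

left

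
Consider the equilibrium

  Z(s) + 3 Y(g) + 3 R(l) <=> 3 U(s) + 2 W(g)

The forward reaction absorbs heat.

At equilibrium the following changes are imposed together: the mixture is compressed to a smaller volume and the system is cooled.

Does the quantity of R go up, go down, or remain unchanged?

Gas moles: reactants 3, products 2 (Δn_gas = -1). Compression shifts the system toward the side with fewer moles of gas — to the right.
The forward reaction is endothermic. Lowering T favours the exothermic direction — shift to the left.
The two effects oppose each other, so the net shift — and hence the change in R — cannot be determined from the given information.

cannot be determined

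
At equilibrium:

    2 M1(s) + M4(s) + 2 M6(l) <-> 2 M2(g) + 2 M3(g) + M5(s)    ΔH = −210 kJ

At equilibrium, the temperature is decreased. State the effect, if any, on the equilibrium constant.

increases

K depends on temperature via the van 't Hoff relation. The forward reaction is exothermic, so lowering T increases K.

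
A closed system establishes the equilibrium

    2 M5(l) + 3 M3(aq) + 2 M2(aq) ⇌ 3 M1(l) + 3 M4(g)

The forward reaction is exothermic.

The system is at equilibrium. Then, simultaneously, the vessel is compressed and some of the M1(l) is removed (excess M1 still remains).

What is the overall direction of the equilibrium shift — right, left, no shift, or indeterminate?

left

Gas moles: reactants 0, products 3 (Δn_gas = +3). Compression shifts the system toward the side with fewer moles of gas — to the left.
M1 is a pure liquid; its activity is 1 regardless of amount, so Q is unaffected — no shift from this change.
Only the nonzero effect(s) matter; the net shift is to the left.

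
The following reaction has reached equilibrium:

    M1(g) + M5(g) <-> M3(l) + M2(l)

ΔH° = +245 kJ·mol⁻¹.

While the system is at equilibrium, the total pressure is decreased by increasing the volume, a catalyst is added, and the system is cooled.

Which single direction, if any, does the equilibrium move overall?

left

Gas moles: reactants 2, products 0 (Δn_gas = -2). Expansion shifts the system toward the side with more moles of gas — to the left.
A catalyst speeds both forward and reverse rates equally; it changes neither Q nor K — no shift from this change.
The forward reaction is endothermic. Lowering T favours the exothermic direction — shift to the left.
Only the nonzero effect(s) matter; the net shift is to the left.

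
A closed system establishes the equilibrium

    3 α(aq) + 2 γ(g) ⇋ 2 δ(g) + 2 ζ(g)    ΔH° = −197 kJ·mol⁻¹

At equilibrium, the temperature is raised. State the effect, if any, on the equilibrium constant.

K depends on temperature via the van 't Hoff relation. The forward reaction is exothermic, so raising T decreases K.

decreases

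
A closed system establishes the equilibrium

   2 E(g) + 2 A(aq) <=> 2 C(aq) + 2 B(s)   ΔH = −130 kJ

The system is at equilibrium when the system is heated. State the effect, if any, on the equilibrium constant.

K depends on temperature via the van 't Hoff relation. The forward reaction is exothermic, so raising T decreases K.

decreases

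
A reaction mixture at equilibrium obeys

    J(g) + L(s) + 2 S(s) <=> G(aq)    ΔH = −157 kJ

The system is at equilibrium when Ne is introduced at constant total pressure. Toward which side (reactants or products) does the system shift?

left

Adding inert gas at constant total pressure expands the volume and lowers every reacting partial pressure. With Δn_gas = 0 − 1 = -1, Q moves away from K toward the side with fewer gas moles, so the system shifts toward the side with more gas moles — to the left.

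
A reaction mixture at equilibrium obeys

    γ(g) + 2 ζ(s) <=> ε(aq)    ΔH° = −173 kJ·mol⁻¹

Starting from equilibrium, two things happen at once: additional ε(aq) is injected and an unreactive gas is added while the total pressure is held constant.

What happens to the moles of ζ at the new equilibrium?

Adding ε (aq), a product, drives the reaction to the left.
Adding inert gas at constant total pressure expands the volume and lowers every reacting partial pressure. With Δn_gas = 0 − 1 = -1, Q moves away from K toward the side with fewer gas moles, so the system shifts toward the side with more gas moles — to the left.
The net shift is to the left. ζ is a reactant, so its amount increases.

increases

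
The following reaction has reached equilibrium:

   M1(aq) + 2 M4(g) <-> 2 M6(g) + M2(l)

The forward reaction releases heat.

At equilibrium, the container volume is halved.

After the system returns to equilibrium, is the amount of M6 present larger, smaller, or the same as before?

Gas moles: reactants 2, products 2. Δn_gas = 0, so a volume change leaves Q equal to K — no shift from this change.
No net shift occurs, so the amount of M6 is unchanged.

unchanged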